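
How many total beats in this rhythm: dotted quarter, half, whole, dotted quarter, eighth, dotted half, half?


Solution.
Beat values:
  dotted quarter = 1.5 beats
  half = 2 beats
  whole = 4 beats
  dotted quarter = 1.5 beats
  eighth = 0.5 beats
  dotted half = 3 beats
  half = 2 beats
Sum = 1.5 + 2 + 4 + 1.5 + 0.5 + 3 + 2
= 14.5 beats


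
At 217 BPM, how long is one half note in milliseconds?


Step by step:
One quarter-note beat = 60000 / BPM = 60000 / 217 ms
Half note = 2 × quarter note
Duration = 2 × 60000 / 217 = 120000 / 217
= 553.0 ms


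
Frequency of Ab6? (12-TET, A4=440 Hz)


Step by step:
f = 440 × 2^(n/12) where n = semitones from A4
Ab6: 23 semitones from A4
f = 440 × 2^(23/12)
f = 1661.22 Hz


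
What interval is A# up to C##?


Solution.
Letter names: A → C spans 3 letter names → a 3rd
Semitones: A# → C## = 4 half-steps
A 3rd of 4 semitones is a major 3rd
= major 3rd


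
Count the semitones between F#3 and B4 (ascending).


Solution.
Absolute semitone position = octave×12 + chromatic position
F#3: 3×12 + 6 = 42
B4: 4×12 + 11 = 59
Difference = 59 - 42 = 17
= 17 semitones


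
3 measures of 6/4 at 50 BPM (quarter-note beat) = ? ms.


Let's work it out.
Quarter-note beat duration = 60000 / 50 ms
Beats per measure (6/4) = 6
One measure = 6 × 60000 / 50 = 360000 / 50 ms
3 measures = 3 × 360000 / 50 = 1080000 / 50
= 21600.0 ms


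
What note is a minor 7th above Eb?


A 7th spans 7 letter names, so from E we land on D
A minor 7th = 10 semitones above Eb
Spell D at that pitch: Db
= Db


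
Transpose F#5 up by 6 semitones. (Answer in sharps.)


Reasoning:
F#5: chromatic position 6 in octave 5 → absolute = 5×12 + 6 = 66
Transpose up 6: 66 + 6 = 72
72 = 6×12 + 0 → C in octave 6
Result = C6


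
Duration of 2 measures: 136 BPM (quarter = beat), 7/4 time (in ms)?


Solution.
Quarter-note beat duration = 60000 / 136 ms
Beats per measure (7/4) = 7
One measure = 7 × 60000 / 136 = 420000 / 136 ms
2 measures = 2 × 420000 / 136 = 840000 / 136
= 6176.5 ms


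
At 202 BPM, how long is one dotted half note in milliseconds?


One quarter-note beat = 60000 / BPM = 60000 / 202 ms
Dotted half note = 3 × quarter note
Duration = 3 × 60000 / 202 = 180000 / 202
= 891.1 ms


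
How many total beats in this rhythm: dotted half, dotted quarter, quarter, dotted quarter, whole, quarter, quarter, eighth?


Beat values:
  dotted half = 3 beats
  dotted quarter = 1.5 beats
  quarter = 1 beat
  dotted quarter = 1.5 beats
  whole = 4 beats
  quarter = 1 beat
  quarter = 1 beat
  eighth = 0.5 beats
Sum = 3 + 1.5 + 1 + 1.5 + 4 + 1 + 1 + 0.5
= 13.5 beats


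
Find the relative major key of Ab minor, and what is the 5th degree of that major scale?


The relative major shares the key signature and is a minor 3rd above the minor tonic
A minor 3rd above Ab is Cb
→ relative major of Ab minor is Cb major
Cb major scale: Cb Db Eb Fb Gb Ab Bb
= Cb major; 5th degree = Gb


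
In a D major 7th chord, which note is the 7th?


Major 7th chord = root + major 3rd + perfect 5th + major 7th
Seventh chords stack in thirds, so the letter names are D-F-A-C
Root: D
Major 3rd above D: F#
Perfect 5th above D: A
Major 7th above D: C#
The 7th = C#


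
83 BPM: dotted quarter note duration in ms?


Working:
One quarter-note beat = 60000 / BPM = 60000 / 83 ms
Dotted quarter note = 3/2 × quarter note
Duration = 3/2 × 60000 / 83 = 90000 / 83
= 1084.3 ms


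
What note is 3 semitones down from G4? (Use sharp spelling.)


Step by step:
G4: chromatic position 7 in octave 4 → absolute = 4×12 + 7 = 55
Transpose down 3: 55 - 3 = 52
52 = 4×12 + 4 → E in octave 4
Result = E4


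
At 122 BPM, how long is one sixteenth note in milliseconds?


Solution.
One quarter-note beat = 60000 / BPM = 60000 / 122 ms
Sixteenth note = 1/4 × quarter note
Duration = 1/4 × 60000 / 122 = 15000 / 122
= 123.0 ms


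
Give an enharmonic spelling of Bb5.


Working:
Enharmonic notes sound the same pitch but are spelled with different letter names
Bb and A# name the same pitch class
= A#5


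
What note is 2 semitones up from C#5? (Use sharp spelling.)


C#5: chromatic position 1 in octave 5 → absolute = 5×12 + 1 = 61
Transpose up 2: 61 + 2 = 63
63 = 5×12 + 3 → D# in octave 5
Result = D#5


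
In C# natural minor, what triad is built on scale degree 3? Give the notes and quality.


C# natural minor scale: C# D# E F# G# A B
Diatonic triad on degree 3 stacks scale notes 3, 5, 7: E G# B
E→G# = 4 semitones; E→B = 7 semitones → major triad
= E G# B (major)


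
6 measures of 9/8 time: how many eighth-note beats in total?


Let's work it out.
Time signature 9/8: the bottom number 8 means the eighth note gets one count
The top number 9 means 9 eighth-note beats per measure
Total = 9 × 6 measures
= 54 eighth-note beats


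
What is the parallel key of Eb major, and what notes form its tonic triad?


Parallel keys share the same tonic but differ in mode
Eb major → parallel is Eb minor
Tonic triad of Eb minor = Eb Gb Bb
= Eb minor; triad = Eb Gb Bb


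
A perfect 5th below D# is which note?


Step by step:
A 5th spans 5 letter names, so from D we land on G
A perfect 5th = 7 semitones below D#
Spell G at that pitch: G#
= G#


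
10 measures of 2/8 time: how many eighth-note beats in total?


Let's work it out.
Time signature 2/8: the bottom number 8 means the eighth note gets one count
The top number 2 means 2 eighth-note beats per measure
Total = 2 × 10 measures
= 20 eighth-note beats


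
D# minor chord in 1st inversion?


Step by step:
Root position: D# F# A#
1st inversion: move root up an octave
Bass note: F#
Notes (bottom to top) = F# A# D#


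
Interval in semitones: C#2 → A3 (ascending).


Absolute semitone position = octave×12 + chromatic position
C#2: 2×12 + 1 = 25
A3: 3×12 + 9 = 45
Difference = 45 - 25 = 20
= 20 semitones


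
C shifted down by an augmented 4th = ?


Solution.
augmented 4th: 4 letter names, 6 semitones
Letter: C - 3 → G
Pitch: C - 6 semitones, spelled as a G → Gb
= Gb


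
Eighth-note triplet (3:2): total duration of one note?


Triplet: 3 notes occupy the space of 2 eighth notes
Space = 2 × 1/2 = 1 beat
Each triplet note = 1 / 3 = 1/3 beats
= 1/3 beats


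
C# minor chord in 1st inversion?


Reasoning:
Root position: C# E G#
1st inversion: move root up an octave
Bass note: E
Notes (bottom to top) = E G# C#


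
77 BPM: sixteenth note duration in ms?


Let's work it out.
One quarter-note beat = 60000 / BPM = 60000 / 77 ms
Sixteenth note = 1/4 × quarter note
Duration = 1/4 × 60000 / 77 = 15000 / 77
= 194.8 ms


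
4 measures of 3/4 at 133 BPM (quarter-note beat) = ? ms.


Step by step:
Quarter-note beat duration = 60000 / 133 ms
Beats per measure (3/4) = 3
One measure = 3 × 60000 / 133 = 180000 / 133 ms
4 measures = 4 × 180000 / 133 = 720000 / 133
= 5413.5 ms


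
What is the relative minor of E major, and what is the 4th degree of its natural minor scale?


Working:
The relative minor shares the major's key signature and starts on its 6th degree
6th degree = a major 6th above the tonic; a major 6th above E is C#
→ relative minor of E major is C# minor
C# natural minor scale: C# D# E F# G# A B
= C# minor; 4th degree = F#


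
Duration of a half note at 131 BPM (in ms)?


Reasoning:
One quarter-note beat = 60000 / BPM = 60000 / 131 ms
Half note = 2 × quarter note
Duration = 2 × 60000 / 131 = 120000 / 131
= 916.0 ms


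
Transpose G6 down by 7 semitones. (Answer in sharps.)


G6: chromatic position 7 in octave 6 → absolute = 6×12 + 7 = 79
Transpose down 7: 79 - 7 = 72
72 = 6×12 + 0 → C in octave 6
Result = C6


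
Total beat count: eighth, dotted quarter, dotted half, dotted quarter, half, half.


Beat values:
  eighth = 0.5 beats
  dotted quarter = 1.5 beats
  dotted half = 3 beats
  dotted quarter = 1.5 beats
  half = 2 beats
  half = 2 beats
Sum = 0.5 + 1.5 + 3 + 1.5 + 2 + 2
= 10.5 beats


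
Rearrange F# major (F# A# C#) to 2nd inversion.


Solution.
Root position: F# A# C#
2nd inversion: move root and 3rd up an octave
Bass note: C#
Notes (bottom to top) = C# F# A#


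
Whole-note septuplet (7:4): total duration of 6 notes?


Let's work it out.
Septuplet: 7 notes occupy the space of 4 whole notes
Space = 4 × 4 = 16 beats
Each septuplet note = 16 / 7 = 16/7 beats
6 notes = 6 × 16/7 = 96/7
= 96/7 beats


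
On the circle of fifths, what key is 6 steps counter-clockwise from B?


Each counter-clockwise step moves down a perfect 5th (= up a perfect 4th)
From B: B → E → A → D → G → C → F
= F


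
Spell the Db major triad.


Reasoning:
Major triad = root + major 3rd (4 semitones) + perfect 5th (7 semitones)
A triad on Db stacks thirds, so the chord tones use letter names D-F-A
Root: Db
Major 3rd above Db: F
Perfect 5th above Db: Ab
Chord = Db F Ab


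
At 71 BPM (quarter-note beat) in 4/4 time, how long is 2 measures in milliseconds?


Reasoning:
Quarter-note beat duration = 60000 / 71 ms
Beats per measure (4/4) = 4
One measure = 4 × 60000 / 71 = 240000 / 71 ms
2 measures = 2 × 240000 / 71 = 480000 / 71
= 6760.6 ms


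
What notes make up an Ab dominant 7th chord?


Step by step:
Dominant 7th chord = root + major 3rd + perfect 5th + minor 7th
Seventh chords stack in thirds, so the letter names are A-C-E-G
Root: Ab
Major 3rd above Ab: C
Perfect 5th above Ab: Eb
Minor 7th above Ab: Gb
Chord = Ab C Eb Gb


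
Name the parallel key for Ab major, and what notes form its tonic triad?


Reasoning:
Parallel keys share the same tonic but differ in mode
Ab major → parallel is Ab minor
Tonic triad of Ab minor = Ab Cb Eb
= Ab minor; triad = Ab Cb Eb


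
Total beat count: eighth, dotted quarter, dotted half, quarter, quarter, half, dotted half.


Reasoning:
Beat values:
  eighth = 0.5 beats
  dotted quarter = 1.5 beats
  dotted half = 3 beats
  quarter = 1 beat
  quarter = 1 beat
  half = 2 beats
  dotted half = 3 beats
Sum = 0.5 + 1.5 + 3 + 1 + 1 + 2 + 3
= 12 beats


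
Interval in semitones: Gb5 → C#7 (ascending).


Step by step:
Absolute semitone position = octave×12 + chromatic position
Gb5: 5×12 + 6 = 66
C#7: 7×12 + 1 = 85
Difference = 85 - 66 = 19
= 19 semitones


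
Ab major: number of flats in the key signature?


Working:
Flat major keys: C(0), F(1), Bb(2), Eb(3), Ab(4), Db(5), Gb(6), Cb(7)
Ab major has 4 flats
Order of flats: Bb Eb Ab Db Gb Cb Fb → first 4: Bb, Eb, Ab, Db
= 4 flats


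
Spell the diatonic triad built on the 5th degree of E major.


Working:
E major scale: E F# G# A B C# D#
Diatonic triad on degree 5 stacks scale notes 5, 7, 2: B D# F#
B→D# = 4 semitones; B→F# = 7 semitones → major triad
= B D# F# (major)


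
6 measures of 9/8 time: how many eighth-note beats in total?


Time signature 9/8: the bottom number 8 means the eighth note gets one count
The top number 9 means 9 eighth-note beats per measure
Total = 9 × 6 measures
= 54 eighth-note beats


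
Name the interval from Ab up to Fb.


Solution.
Letter names: A → F spans 6 letter names → a 6th
Semitones: Ab → Fb = 8 half-steps
A 6th of 8 semitones is a minor 6th
= minor 6th


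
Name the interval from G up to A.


Letter names: G → A spans 2 letter names → a 2nd
Semitones: G → A = 2 half-steps
A 2nd of 2 semitones is a major 2nd
= major 2nd


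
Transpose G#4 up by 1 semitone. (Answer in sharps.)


Reasoning:
G#4: chromatic position 8 in octave 4 → absolute = 4×12 + 8 = 56
Transpose up 1: 56 + 1 = 57
57 = 4×12 + 9 → A in octave 4
Result = A4


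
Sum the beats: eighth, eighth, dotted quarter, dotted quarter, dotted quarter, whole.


Step by step:
Beat values:
  eighth = 0.5 beats
  eighth = 0.5 beats
  dotted quarter = 1.5 beats
  dotted quarter = 1.5 beats
  dotted quarter = 1.5 beats
  whole = 4 beats
Sum = 0.5 + 0.5 + 1.5 + 1.5 + 1.5 + 4
= 9.5 beats


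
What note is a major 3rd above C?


Let's work it out.
A 3rd spans 3 letter names, so from C we land on E
A major 3rd = 4 semitones above C
Spell E at that pitch: E
= E


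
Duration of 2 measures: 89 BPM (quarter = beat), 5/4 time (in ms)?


Quarter-note beat duration = 60000 / 89 ms
Beats per measure (5/4) = 5
One measure = 5 × 60000 / 89 = 300000 / 89 ms
2 measures = 2 × 300000 / 89 = 600000 / 89
= 6741.6 ms


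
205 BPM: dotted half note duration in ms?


One quarter-note beat = 60000 / BPM = 60000 / 205 ms
Dotted half note = 3 × quarter note
Duration = 3 × 60000 / 205 = 180000 / 205
= 878.0 ms


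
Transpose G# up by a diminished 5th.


Solution.
diminished 5th: 5 letter names, 6 semitones
Letter: G + 4 → D
Pitch: G# + 6 semitones, spelled as a D → D
= D


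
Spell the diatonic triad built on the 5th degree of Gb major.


Solution.
Gb major scale: Gb Ab Bb Cb Db Eb F
Diatonic triad on degree 5 stacks scale notes 5, 7, 2: Db F Ab
Db→F = 4 semitones; Db→Ab = 7 semitones → major triad
= Db F Ab (major)


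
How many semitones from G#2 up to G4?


Let's work it out.
Absolute semitone position = octave×12 + chromatic position
G#2: 2×12 + 8 = 32
G4: 4×12 + 7 = 55
Difference = 55 - 32 = 23
= 23 semitones


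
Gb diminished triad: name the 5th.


Working:
Diminished triad = root + minor 3rd (3 semitones) + diminished 5th (6 semitones)
A triad on Gb stacks thirds, so the chord tones use letter names G-B-D
Root: Gb
Minor 3rd above Gb: Bbb
Diminished 5th above Gb: Dbb
The 5th = Dbb


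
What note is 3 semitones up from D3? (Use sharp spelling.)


Let's work it out.
D3: chromatic position 2 in octave 3 → absolute = 3×12 + 2 = 38
Transpose up 3: 38 + 3 = 41
41 = 3×12 + 5 → F in octave 3
Result = F3


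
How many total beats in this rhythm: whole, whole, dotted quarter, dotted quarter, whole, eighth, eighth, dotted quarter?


Let's work it out.
Beat values:
  whole = 4 beats
  whole = 4 beats
  dotted quarter = 1.5 beats
  dotted quarter = 1.5 beats
  whole = 4 beats
  eighth = 0.5 beats
  eighth = 0.5 beats
  dotted quarter = 1.5 beats
Sum = 4 + 4 + 1.5 + 1.5 + 4 + 0.5 + 0.5 + 1.5
= 17.5 beats


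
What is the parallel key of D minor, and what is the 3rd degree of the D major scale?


Working:
Parallel keys share the same tonic but differ in mode
D minor → parallel is D major
D major scale: D E F# G A B C#
= D major; 3rd degree = F#


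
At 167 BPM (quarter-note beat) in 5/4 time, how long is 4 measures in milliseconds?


Working:
Quarter-note beat duration = 60000 / 167 ms
Beats per measure (5/4) = 5
One measure = 5 × 60000 / 167 = 300000 / 167 ms
4 measures = 4 × 300000 / 167 = 1200000 / 167
= 7185.6 ms


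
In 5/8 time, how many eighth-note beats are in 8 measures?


Working:
Time signature 5/8: the bottom number 8 means the eighth note gets one count
The top number 5 means 5 eighth-note beats per measure
Total = 5 × 8 measures
= 40 eighth-note beats


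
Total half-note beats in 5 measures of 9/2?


Step by step:
Time signature 9/2: the bottom number 2 means the half note gets one count
The top number 9 means 9 half-note beats per measure
Total = 9 × 5 measures
= 45 half-note beats


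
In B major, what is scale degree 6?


Working:
Major scale pattern: W-W-H-W-W-W-H (2-2-1-2-2-2-1 semitones)
Starting from B:
  B + 2 semitones → C#
  C# + 2 semitones → D#
  D# + 1 semitone → E
  E + 2 semitones → F#
  F# + 2 semitones → G#
  G# + 2 semitones → A#
  A# + 1 semitone → B
Scale: B C# D# E F# G# A#
Degree 6 = G#


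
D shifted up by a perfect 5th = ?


Solution.
perfect 5th: 5 letter names, 7 semitones
Letter: D + 4 → A
Pitch: D + 7 semitones, spelled as an A → A
= A


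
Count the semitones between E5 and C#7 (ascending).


Absolute semitone position = octave×12 + chromatic position
E5: 5×12 + 4 = 64
C#7: 7×12 + 1 = 85
Difference = 85 - 64 = 21
= 21 semitones


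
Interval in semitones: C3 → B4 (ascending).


Solution.
Absolute semitone position = octave×12 + chromatic position
C3: 3×12 + 0 = 36
B4: 4×12 + 11 = 59
Difference = 59 - 36 = 23
= 23 semitones


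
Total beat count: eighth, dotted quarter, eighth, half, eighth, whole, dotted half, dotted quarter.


Let's work it out.
Beat values:
  eighth = 0.5 beats
  dotted quarter = 1.5 beats
  eighth = 0.5 beats
  half = 2 beats
  eighth = 0.5 beats
  whole = 4 beats
  dotted half = 3 beats
  dotted quarter = 1.5 beats
Sum = 0.5 + 1.5 + 0.5 + 2 + 0.5 + 4 + 3 + 1.5
= 13.5 beats


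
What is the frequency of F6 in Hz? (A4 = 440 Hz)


Step by step:
f = 440 × 2^(n/12) where n = semitones from A4
F6: 20 semitones from A4
f = 440 × 2^(20/12)
f = 1396.91 Hz


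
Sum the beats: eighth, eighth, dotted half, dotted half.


Reasoning:
Beat values:
  eighth = 0.5 beats
  eighth = 0.5 beats
  dotted half = 3 beats
  dotted half = 3 beats
Sum = 0.5 + 0.5 + 3 + 3
= 7 beats


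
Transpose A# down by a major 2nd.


major 2nd: 2 letter names, 2 semitones
Letter: A - 1 → G
Pitch: A# - 2 semitones, spelled as a G → G#
= G#


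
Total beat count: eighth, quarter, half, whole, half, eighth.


Beat values:
  eighth = 0.5 beats
  quarter = 1 beat
  half = 2 beats
  whole = 4 beats
  half = 2 beats
  eighth = 0.5 beats
Sum = 0.5 + 1 + 2 + 4 + 2 + 0.5
= 10 beats


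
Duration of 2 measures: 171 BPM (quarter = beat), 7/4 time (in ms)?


Step by step:
Quarter-note beat duration = 60000 / 171 ms
Beats per measure (7/4) = 7
One measure = 7 × 60000 / 171 = 420000 / 171 ms
2 measures = 2 × 420000 / 171 = 840000 / 171
= 4912.3 ms


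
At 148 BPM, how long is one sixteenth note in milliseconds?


One quarter-note beat = 60000 / BPM = 60000 / 148 ms
Sixteenth note = 1/4 × quarter note
Duration = 1/4 × 60000 / 148 = 15000 / 148
= 101.4 ms


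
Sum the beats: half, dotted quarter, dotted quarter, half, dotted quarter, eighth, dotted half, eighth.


Beat values:
  half = 2 beats
  dotted quarter = 1.5 beats
  dotted quarter = 1.5 beats
  half = 2 beats
  dotted quarter = 1.5 beats
  eighth = 0.5 beats
  dotted half = 3 beats
  eighth = 0.5 beats
Sum = 2 + 1.5 + 1.5 + 2 + 1.5 + 0.5 + 3 + 0.5
= 12.5 beats


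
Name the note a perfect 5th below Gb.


Let's work it out.
A 5th spans 5 letter names, so from G we land on C
A perfect 5th = 7 semitones below Gb
Spell C at that pitch: Cb
= Cb


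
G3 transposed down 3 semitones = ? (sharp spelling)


G3: chromatic position 7 in octave 3 → absolute = 3×12 + 7 = 43
Transpose down 3: 43 - 3 = 40
40 = 3×12 + 4 → E in octave 3
Result = E3


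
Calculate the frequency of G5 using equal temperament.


f = 440 × 2^(n/12) where n = semitones from A4
G5: 10 semitones from A4
f = 440 × 2^(10/12)
f = 783.99 Hz


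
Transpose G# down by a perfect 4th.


Working:
perfect 4th: 4 letter names, 5 semitones
Letter: G - 3 → D
Pitch: G# - 5 semitones, spelled as a D → D#
= D#


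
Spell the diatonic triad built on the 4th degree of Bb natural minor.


Bb natural minor scale: Bb C Db Eb F Gb Ab
Diatonic triad on degree 4 stacks scale notes 4, 6, 1: Eb Gb Bb
Eb→Gb = 3 semitones; Eb→Bb = 7 semitones → minor triad
= Eb Gb Bb (minor)


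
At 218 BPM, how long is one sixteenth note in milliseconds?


One quarter-note beat = 60000 / BPM = 60000 / 218 ms
Sixteenth note = 1/4 × quarter note
Duration = 1/4 × 60000 / 218 = 15000 / 218
= 68.8 ms


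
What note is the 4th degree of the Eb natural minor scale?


Step by step:
Natural minor scale pattern: W-H-W-W-H-W-W (2-1-2-2-1-2-2 semitones)
Starting from Eb:
  Eb + 2 semitones → F
  F + 1 semitone → Gb
  Gb + 2 semitones → Ab
  Ab + 2 semitones → Bb
  Bb + 1 semitone → Cb
  Cb + 2 semitones → Db
  Db + 2 semitones → Eb
Scale: Eb F Gb Ab Bb Cb Db
Degree 4 = Ab


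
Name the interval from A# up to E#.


Reasoning:
Letter names: A → E spans 5 letter names → a 5th
Semitones: A# → E# = 7 half-steps
A 5th of 7 semitones is a perfect 5th
= perfect 5th


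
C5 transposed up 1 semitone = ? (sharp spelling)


Let's work it out.
C5: chromatic position 0 in octave 5 → absolute = 5×12 + 0 = 60
Transpose up 1: 60 + 1 = 61
61 = 5×12 + 1 → C# in octave 5
Result = C#5


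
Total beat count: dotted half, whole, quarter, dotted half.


Solution.
Beat values:
  dotted half = 3 beats
  whole = 4 beats
  quarter = 1 beat
  dotted half = 3 beats
Sum = 3 + 4 + 1 + 3
= 11 beats


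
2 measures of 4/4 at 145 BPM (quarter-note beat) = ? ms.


Let's work it out.
Quarter-note beat duration = 60000 / 145 ms
Beats per measure (4/4) = 4
One measure = 4 × 60000 / 145 = 240000 / 145 ms
2 measures = 2 × 240000 / 145 = 480000 / 145
= 3310.3 ms


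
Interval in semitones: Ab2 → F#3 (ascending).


Solution.
Absolute semitone position = octave×12 + chromatic position
Ab2: 2×12 + 8 = 32
F#3: 3×12 + 6 = 42
Difference = 42 - 32 = 10
= 10 semitones


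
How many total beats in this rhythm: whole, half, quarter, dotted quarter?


Step by step:
Beat values:
  whole = 4 beats
  half = 2 beats
  quarter = 1 beat
  dotted quarter = 1.5 beats
Sum = 4 + 2 + 1 + 1.5
= 8.5 beats


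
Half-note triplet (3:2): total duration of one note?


Working:
Triplet: 3 notes occupy the space of 2 half notes
Space = 2 × 2 = 4 beats
Each triplet note = 4 / 3 = 4/3 beats
= 4/3 beats


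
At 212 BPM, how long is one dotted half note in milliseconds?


Reasoning:
One quarter-note beat = 60000 / BPM = 60000 / 212 ms
Dotted half note = 3 × quarter note
Duration = 3 × 60000 / 212 = 180000 / 212
= 849.1 ms


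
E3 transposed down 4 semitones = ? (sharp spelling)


Solution.
E3: chromatic position 4 in octave 3 → absolute = 3×12 + 4 = 40
Transpose down 4: 40 - 4 = 36
36 = 3×12 + 0 → C in octave 3
Result = C3


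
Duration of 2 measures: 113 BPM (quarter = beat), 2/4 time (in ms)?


Reasoning:
Quarter-note beat duration = 60000 / 113 ms
Beats per measure (2/4) = 2
One measure = 2 × 60000 / 113 = 120000 / 113 ms
2 measures = 2 × 120000 / 113 = 240000 / 113
= 2123.9 ms


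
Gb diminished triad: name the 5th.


Diminished triad = root + minor 3rd (3 semitones) + diminished 5th (6 semitones)
A triad on Gb stacks thirds, so the chord tones use letter names G-B-D
Root: Gb
Minor 3rd above Gb: Bbb
Diminished 5th above Gb: Dbb
The 5th = Dbb


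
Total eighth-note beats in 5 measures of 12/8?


Reasoning:
Time signature 12/8: the bottom number 8 means the eighth note gets one count
The top number 12 means 12 eighth-note beats per measure
Total = 12 × 5 measures
= 60 eighth-note beats


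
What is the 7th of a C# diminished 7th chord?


Diminished 7th chord = root + minor 3rd + diminished 5th + diminished 7th
Seventh chords stack in thirds, so the letter names are C-E-G-B
Root: C#
Minor 3rd above C#: E
Diminished 5th above C#: G
Diminished 7th above C#: Bb
The 7th = Bb


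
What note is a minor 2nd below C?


Let's work it out.
A 2nd spans 2 letter names, so from C we land on B
A minor 2nd = 1 semitone below C
Spell B at that pitch: B
= B


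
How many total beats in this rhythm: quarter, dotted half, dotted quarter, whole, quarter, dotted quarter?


Step by step:
Beat values:
  quarter = 1 beat
  dotted half = 3 beats
  dotted quarter = 1.5 beats
  whole = 4 beats
  quarter = 1 beat
  dotted quarter = 1.5 beats
Sum = 1 + 3 + 1.5 + 4 + 1 + 1.5
= 12 beats


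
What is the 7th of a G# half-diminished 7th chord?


Solution.
Half-diminished 7th chord = root + minor 3rd + diminished 5th + minor 7th
Seventh chords stack in thirds, so the letter names are G-B-D-F
Root: G#
Minor 3rd above G#: B
Diminished 5th above G#: D
Minor 7th above G#: F#
The 7th = F#


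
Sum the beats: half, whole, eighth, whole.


Beat values:
  half = 2 beats
  whole = 4 beats
  eighth = 0.5 beats
  whole = 4 beats
Sum = 2 + 4 + 0.5 + 4
= 10.5 beats


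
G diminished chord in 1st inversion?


Step by step:
Root position: G Bb Db
1st inversion: move root up an octave
Bass note: Bb
Notes (bottom to top) = Bb Db G


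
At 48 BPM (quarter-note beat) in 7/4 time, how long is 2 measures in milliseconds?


Step by step:
Quarter-note beat duration = 60000 / 48 ms
Beats per measure (7/4) = 7
One measure = 7 × 60000 / 48 = 420000 / 48 ms
2 measures = 2 × 420000 / 48 = 840000 / 48
= 17500.0 ms


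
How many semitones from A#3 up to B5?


Solution.
Absolute semitone position = octave×12 + chromatic position
A#3: 3×12 + 10 = 46
B5: 5×12 + 11 = 71
Difference = 71 - 46 = 25
= 25 semitones


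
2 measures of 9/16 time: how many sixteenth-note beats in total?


Time signature 9/16: the bottom number 16 means the sixteenth note gets one count
The top number 9 means 9 sixteenth-note beats per measure
Total = 9 × 2 measures
= 18 sixteenth-note beats


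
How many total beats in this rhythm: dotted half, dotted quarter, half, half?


Beat values:
  dotted half = 3 beats
  dotted quarter = 1.5 beats
  half = 2 beats
  half = 2 beats
Sum = 3 + 1.5 + 2 + 2
= 8.5 beats


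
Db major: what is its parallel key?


Parallel keys share the same tonic but differ in mode
Db major → parallel is Db minor
= Db minor


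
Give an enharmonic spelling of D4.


Working:
Enharmonic notes sound the same pitch but are spelled with different letter names
D and C## name the same pitch class
= C##4


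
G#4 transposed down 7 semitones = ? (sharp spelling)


G#4: chromatic position 8 in octave 4 → absolute = 4×12 + 8 = 56
Transpose down 7: 56 - 7 = 49
49 = 4×12 + 1 → C# in octave 4
Result = C#4


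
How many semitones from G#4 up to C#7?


Step by step:
Absolute semitone position = octave×12 + chromatic position
G#4: 4×12 + 8 = 56
C#7: 7×12 + 1 = 85
Difference = 85 - 56 = 29
= 29 semitones


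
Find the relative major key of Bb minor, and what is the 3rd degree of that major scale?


The relative major shares the key signature and is a minor 3rd above the minor tonic
A minor 3rd above Bb is Db
→ relative major of Bb minor is Db major
Db major scale: Db Eb F Gb Ab Bb C
= Db major; 3rd degree = F


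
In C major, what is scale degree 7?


Working:
Major scale pattern: W-W-H-W-W-W-H (2-2-1-2-2-2-1 semitones)
Starting from C:
  C + 2 semitones → D
  D + 2 semitones → E
  E + 1 semitone → F
  F + 2 semitones → G
  G + 2 semitones → A
  A + 2 semitones → B
  B + 1 semitone → C
Scale: C D E F G A B
Degree 7 = B


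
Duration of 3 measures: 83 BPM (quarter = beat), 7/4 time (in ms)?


Quarter-note beat duration = 60000 / 83 ms
Beats per measure (7/4) = 7
One measure = 7 × 60000 / 83 = 420000 / 83 ms
3 measures = 3 × 420000 / 83 = 1260000 / 83
= 15180.7 ms


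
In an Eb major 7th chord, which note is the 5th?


Let's work it out.
Major 7th chord = root + major 3rd + perfect 5th + major 7th
Seventh chords stack in thirds, so the letter names are E-G-B-D
Root: Eb
Major 3rd above Eb: G
Perfect 5th above Eb: Bb
Major 7th above Eb: D
The 5th = Bb


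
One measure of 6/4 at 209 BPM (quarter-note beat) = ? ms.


Step by step:
Quarter-note beat duration = 60000 / 209 ms
Beats per measure (6/4) = 6
One measure = 6 × 60000 / 209 = 360000 / 209 ms
= 1722.5 ms


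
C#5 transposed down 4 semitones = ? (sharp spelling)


Reasoning:
C#5: chromatic position 1 in octave 5 → absolute = 5×12 + 1 = 61
Transpose down 4: 61 - 4 = 57
57 = 4×12 + 9 → A in octave 4
Result = A4


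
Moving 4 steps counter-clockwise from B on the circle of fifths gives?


Let's work it out.
Each counter-clockwise step moves down a perfect 5th (= up a perfect 4th)
From B: B → E → A → D → G
= G


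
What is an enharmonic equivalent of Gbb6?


Enharmonic notes sound the same pitch but are spelled with different letter names
Gbb and F name the same pitch class
= F6


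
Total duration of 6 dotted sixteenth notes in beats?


Base sixteenth note = 1/4 beats
Dot 1 adds half the previous value: +1/8
One dotted sixteenth = 1/4 + 1/8 = 3/8
6 of them = 6 × 3/8 = 9/4
= 9/4 beats


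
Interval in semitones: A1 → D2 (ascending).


Reasoning:
Absolute semitone position = octave×12 + chromatic position
A1: 1×12 + 9 = 21
D2: 2×12 + 2 = 26
Difference = 26 - 21 = 5
= 5 semitones


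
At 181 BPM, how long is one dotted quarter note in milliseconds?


Working:
One quarter-note beat = 60000 / BPM = 60000 / 181 ms
Dotted quarter note = 3/2 × quarter note
Duration = 3/2 × 60000 / 181 = 90000 / 181
= 497.2 ms


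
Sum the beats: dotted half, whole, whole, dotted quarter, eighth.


Reasoning:
Beat values:
  dotted half = 3 beats
  whole = 4 beats
  whole = 4 beats
  dotted quarter = 1.5 beats
  eighth = 0.5 beats
Sum = 3 + 4 + 4 + 1.5 + 0.5
= 13 beats


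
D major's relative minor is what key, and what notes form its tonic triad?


The relative minor shares the major's key signature and starts on its 6th degree
6th degree = a major 6th above the tonic; a major 6th above D is B
→ relative minor of D major is B minor
Tonic triad of B minor = root + minor 3rd + perfect 5th = B D F#
= B minor; triad = B D F#


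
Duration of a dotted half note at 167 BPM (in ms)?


Reasoning:
One quarter-note beat = 60000 / BPM = 60000 / 167 ms
Dotted half note = 3 × quarter note
Duration = 3 × 60000 / 167 = 180000 / 167
= 1077.8 ms


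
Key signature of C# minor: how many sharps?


Solution.
Sharp minor keys follow the circle of fifths: A(0), E(1), B(2), F#(3), C#(4), G#(5), D#(6), A#(7)
C# minor has 4 sharps
Order of sharps: F# C# G# D# A# E# B# → first 4: F#, C#, G#, D#
= 4 sharps


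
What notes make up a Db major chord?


Major triad = root + major 3rd (4 semitones) + perfect 5th (7 semitones)
A triad on Db stacks thirds, so the chord tones use letter names D-F-A
Root: Db
Major 3rd above Db: F
Perfect 5th above Db: Ab
Chord = Db F Ab


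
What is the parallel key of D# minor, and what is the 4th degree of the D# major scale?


Parallel keys share the same tonic but differ in mode
D# minor → parallel is D# major
D# major scale: D# E# F## G# A# B# C##
= D# major; 4th degree = G#


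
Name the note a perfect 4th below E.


Step by step:
A 4th spans 4 letter names, so from E we land on B
A perfect 4th = 5 semitones below E
Spell B at that pitch: B
= B


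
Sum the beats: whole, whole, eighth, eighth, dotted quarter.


Beat values:
  whole = 4 beats
  whole = 4 beats
  eighth = 0.5 beats
  eighth = 0.5 beats
  dotted quarter = 1.5 beats
Sum = 4 + 4 + 0.5 + 0.5 + 1.5
= 10.5 beats


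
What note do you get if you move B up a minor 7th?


minor 7th: 7 letter names, 10 semitones
Letter: B + 6 → A
Pitch: B + 10 semitones, spelled as an A → A
= A


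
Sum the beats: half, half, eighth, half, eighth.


Reasoning:
Beat values:
  half = 2 beats
  half = 2 beats
  eighth = 0.5 beats
  half = 2 beats
  eighth = 0.5 beats
Sum = 2 + 2 + 0.5 + 2 + 0.5
= 7 beats


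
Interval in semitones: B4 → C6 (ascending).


Working:
Absolute semitone position = octave×12 + chromatic position
B4: 4×12 + 11 = 59
C6: 6×12 + 0 = 72
Difference = 72 - 59 = 13
= 13 semitones


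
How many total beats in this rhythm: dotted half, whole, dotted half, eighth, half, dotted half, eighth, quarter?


Beat values:
  dotted half = 3 beats
  whole = 4 beats
  dotted half = 3 beats
  eighth = 0.5 beats
  half = 2 beats
  dotted half = 3 beats
  eighth = 0.5 beats
  quarter = 1 beat
Sum = 3 + 4 + 3 + 0.5 + 2 + 3 + 0.5 + 1
= 17 beats


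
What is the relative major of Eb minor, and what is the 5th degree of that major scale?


The relative major shares the key signature and is a minor 3rd above the minor tonic
A minor 3rd above Eb is Gb
→ relative major of Eb minor is Gb major
Gb major scale: Gb Ab Bb Cb Db Eb F
= Gb major; 5th degree = Db


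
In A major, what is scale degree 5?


Solution.
Major scale pattern: W-W-H-W-W-W-H (2-2-1-2-2-2-1 semitones)
Starting from A:
  A + 2 semitones → B
  B + 2 semitones → C#
  C# + 1 semitone → D
  D + 2 semitones → E
  E + 2 semitones → F#
  F# + 2 semitones → G#
  G# + 1 semitone → A
Scale: A B C# D E F# G#
Degree 5 = E


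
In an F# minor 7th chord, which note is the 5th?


Step by step:
Minor 7th chord = root + minor 3rd + perfect 5th + minor 7th
Seventh chords stack in thirds, so the letter names are F-A-C-E
Root: F#
Minor 3rd above F#: A
Perfect 5th above F#: C#
Minor 7th above F#: E
The 5th = C#


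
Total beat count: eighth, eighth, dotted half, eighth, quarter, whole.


Beat values:
  eighth = 0.5 beats
  eighth = 0.5 beats
  dotted half = 3 beats
  eighth = 0.5 beats
  quarter = 1 beat
  whole = 4 beats
Sum = 0.5 + 0.5 + 3 + 0.5 + 1 + 4
= 9.5 beats


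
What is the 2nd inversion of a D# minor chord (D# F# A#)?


Working:
Root position: D# F# A#
2nd inversion: move root and 3rd up an octave
Bass note: A#
Notes (bottom to top) = A# D# F#


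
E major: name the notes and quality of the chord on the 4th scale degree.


Solution.
E major scale: E F# G# A B C# D#
Diatonic triad on degree 4 stacks scale notes 4, 6, 1: A C# E
A→C# = 4 semitones; A→E = 7 semitones → major triad
= A C# E (major)


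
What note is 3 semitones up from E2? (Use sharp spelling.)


E2: chromatic position 4 in octave 2 → absolute = 2×12 + 4 = 28
Transpose up 3: 28 + 3 = 31
31 = 2×12 + 7 → G in octave 2
Result = G2


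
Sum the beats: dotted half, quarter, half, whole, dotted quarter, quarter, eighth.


Step by step:
Beat values:
  dotted half = 3 beats
  quarter = 1 beat
  half = 2 beats
  whole = 4 beats
  dotted quarter = 1.5 beats
  quarter = 1 beat
  eighth = 0.5 beats
Sum = 3 + 1 + 2 + 4 + 1.5 + 1 + 0.5
= 13 beats


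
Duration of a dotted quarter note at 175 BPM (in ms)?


One quarter-note beat = 60000 / BPM = 60000 / 175 ms
Dotted quarter note = 3/2 × quarter note
Duration = 3/2 × 60000 / 175 = 90000 / 175
= 514.3 ms


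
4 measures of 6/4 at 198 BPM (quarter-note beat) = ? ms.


Quarter-note beat duration = 60000 / 198 ms
Beats per measure (6/4) = 6
One measure = 6 × 60000 / 198 = 360000 / 198 ms
4 measures = 4 × 360000 / 198 = 1440000 / 198
= 7272.7 ms


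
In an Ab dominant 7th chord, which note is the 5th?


Dominant 7th chord = root + major 3rd + perfect 5th + minor 7th
Seventh chords stack in thirds, so the letter names are A-C-E-G
Root: Ab
Major 3rd above Ab: C
Perfect 5th above Ab: Eb
Minor 7th above Ab: Gb
The 5th = Eb


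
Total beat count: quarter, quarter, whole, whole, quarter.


Let's work it out.
Beat values:
  quarter = 1 beat
  quarter = 1 beat
  whole = 4 beats
  whole = 4 beats
  quarter = 1 beat
Sum = 1 + 1 + 4 + 4 + 1
= 11 beats


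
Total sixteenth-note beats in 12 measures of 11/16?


Solution.
Time signature 11/16: the bottom number 16 means the sixteenth note gets one count
The top number 11 means 11 sixteenth-note beats per measure
Total = 11 × 12 measures
= 132 sixteenth-note beats


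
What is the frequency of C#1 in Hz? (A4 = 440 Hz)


Let's work it out.
f = 440 × 2^(n/12) where n = semitones from A4
C#1: -44 semitones from A4
f = 440 × 2^(-44/12)
f = 34.65 Hz


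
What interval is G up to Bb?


Letter names: G → B spans 3 letter names → a 3rd
Semitones: G → Bb = 3 half-steps
A 3rd of 3 semitones is a minor 3rd
= minor 3rd


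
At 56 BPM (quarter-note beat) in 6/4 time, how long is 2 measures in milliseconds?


Reasoning:
Quarter-note beat duration = 60000 / 56 ms
Beats per measure (6/4) = 6
One measure = 6 × 60000 / 56 = 360000 / 56 ms
2 measures = 2 × 360000 / 56 = 720000 / 56
= 12857.1 ms


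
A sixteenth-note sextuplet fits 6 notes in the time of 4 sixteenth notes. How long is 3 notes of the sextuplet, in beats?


Solution.
Sextuplet: 6 notes occupy the space of 4 sixteenth notes
Space = 4 × 1/4 = 1 beat
Each sextuplet note = 1 / 6 = 1/6 beats
3 notes = 3 × 1/6 = 1/2
= 1/2 beats


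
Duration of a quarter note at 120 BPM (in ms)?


Let's work it out.
One quarter-note beat = 60000 / BPM = 60000 / 120 ms
Duration = 60000 / 120
= 500.0 ms


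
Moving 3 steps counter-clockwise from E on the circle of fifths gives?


Step by step:
Each counter-clockwise step moves down a perfect 5th (= up a perfect 4th)
From E: E → A → D → G
= G


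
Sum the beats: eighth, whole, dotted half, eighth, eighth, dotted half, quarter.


Reasoning:
Beat values:
  eighth = 0.5 beats
  whole = 4 beats
  dotted half = 3 beats
  eighth = 0.5 beats
  eighth = 0.5 beats
  dotted half = 3 beats
  quarter = 1 beat
Sum = 0.5 + 4 + 3 + 0.5 + 0.5 + 3 + 1
= 12.5 beats


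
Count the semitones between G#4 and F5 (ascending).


Let's work it out.
Absolute semitone position = octave×12 + chromatic position
G#4: 4×12 + 8 = 56
F5: 5×12 + 5 = 65
Difference = 65 - 56 = 9
= 9 semitones


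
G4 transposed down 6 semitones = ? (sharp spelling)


G4: chromatic position 7 in octave 4 → absolute = 4×12 + 7 = 55
Transpose down 6: 55 - 6 = 49
49 = 4×12 + 1 → C# in octave 4
Result = C#4


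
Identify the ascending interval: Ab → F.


Letter names: A → F spans 6 letter names → a 6th
Semitones: Ab → F = 9 half-steps
A 6th of 9 semitones is a major 6th
= major 6th


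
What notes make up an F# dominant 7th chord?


Reasoning:
Dominant 7th chord = root + major 3rd + perfect 5th + minor 7th
Seventh chords stack in thirds, so the letter names are F-A-C-E
Root: F#
Major 3rd above F#: A#
Perfect 5th above F#: C#
Minor 7th above F#: E
Chord = F# A# C# E


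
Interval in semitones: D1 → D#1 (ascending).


Let's work it out.
Absolute semitone position = octave×12 + chromatic position
D1: 1×12 + 2 = 14
D#1: 1×12 + 3 = 15
Difference = 15 - 14 = 1
= 1 semitone


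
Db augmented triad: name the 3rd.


Let's work it out.
Augmented triad = root + major 3rd (4 semitones) + augmented 5th (8 semitones)
A triad on Db stacks thirds, so the chord tones use letter names D-F-A
Root: Db
Major 3rd above Db: F
Augmented 5th above Db: A
The 3rd = F


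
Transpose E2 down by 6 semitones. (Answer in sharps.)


Let's work it out.
E2: chromatic position 4 in octave 2 → absolute = 2×12 + 4 = 28
Transpose down 6: 28 - 6 = 22
22 = 1×12 + 10 → A# in octave 1
Result = A#1


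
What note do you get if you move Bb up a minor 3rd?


minor 3rd: 3 letter names, 3 semitones
Letter: B + 2 → D
Pitch: Bb + 3 semitones, spelled as a D → Db
= Db


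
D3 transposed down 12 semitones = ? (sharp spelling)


Step by step:
D3: chromatic position 2 in octave 3 → absolute = 3×12 + 2 = 38
Transpose down 12: 38 - 12 = 26
26 = 2×12 + 2 → D in octave 2
Result = D2


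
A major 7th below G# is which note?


Working:
A 7th spans 7 letter names, so from G we land on A
A major 7th = 11 semitones below G#
Spell A at that pitch: A
= A


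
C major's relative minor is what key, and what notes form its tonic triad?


Reasoning:
The relative minor shares the major's key signature and starts on its 6th degree
6th degree = a major 6th above the tonic; a major 6th above C is A
→ relative minor of C major is A minor
Tonic triad of A minor = root + minor 3rd + perfect 5th = A C E
= A minor; triad = A C E


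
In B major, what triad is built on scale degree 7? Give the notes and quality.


Step by step:
B major scale: B C# D# E F# G# A#
Diatonic triad on degree 7 stacks scale notes 7, 2, 4: A# C# E
A#→C# = 3 semitones; A#→E = 6 semitones → diminished triad
= A# C# E (diminished)


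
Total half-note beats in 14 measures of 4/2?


Time signature 4/2: the bottom number 2 means the half note gets one count
The top number 4 means 4 half-note beats per measure
Total = 4 × 14 measures
= 56 half-note beats


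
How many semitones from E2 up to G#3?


Absolute semitone position = octave×12 + chromatic position
E2: 2×12 + 4 = 28
G#3: 3×12 + 8 = 44
Difference = 44 - 28 = 16
= 16 semitones
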